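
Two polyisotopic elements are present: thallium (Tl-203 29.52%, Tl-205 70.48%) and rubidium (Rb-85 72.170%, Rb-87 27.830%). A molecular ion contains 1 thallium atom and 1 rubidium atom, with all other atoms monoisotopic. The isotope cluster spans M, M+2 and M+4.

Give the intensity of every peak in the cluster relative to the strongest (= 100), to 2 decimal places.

36.06 : 100.00 : 33.20

Thallium pattern (n=1): 0.2952 : 0.7048
Rubidium pattern (n=1): 0.7217 : 0.2783
Convolve the two distributions (both contribute in 2-u steps):
  M: 0.2952×0.7217 = 0.213046
  M+2: 0.2952×0.2783 + 0.7048×0.7217 = 0.590808
  M+4: 0.7048×0.2783 = 0.196146
Scale to base peak (0.590808) = 100: 36.06 : 100.00 : 33.20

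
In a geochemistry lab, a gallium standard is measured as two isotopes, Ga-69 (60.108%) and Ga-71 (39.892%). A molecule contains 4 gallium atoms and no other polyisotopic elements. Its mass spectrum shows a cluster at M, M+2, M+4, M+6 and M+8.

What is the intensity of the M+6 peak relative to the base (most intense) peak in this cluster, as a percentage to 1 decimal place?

44.0%

Binomial terms of (0.60108 + 0.39892)^4: M 0.1305, M+2 0.3465, M+4 0.3450, M+6 0.1526, M+8 0.0253 → M+2 is the base peak.
P(M+2) = C(4,1) × 0.60108^3 × 0.39892^1 = 4 × 0.2171685 × 0.39892 = 0.346531 (base)
P(M+6) = C(4,3) × 0.60108^1 × 0.39892^3 = 4 × 0.60108 × 0.063483 = 0.152633
Relative intensity = 0.152633 / 0.346531 × 100 = 44.0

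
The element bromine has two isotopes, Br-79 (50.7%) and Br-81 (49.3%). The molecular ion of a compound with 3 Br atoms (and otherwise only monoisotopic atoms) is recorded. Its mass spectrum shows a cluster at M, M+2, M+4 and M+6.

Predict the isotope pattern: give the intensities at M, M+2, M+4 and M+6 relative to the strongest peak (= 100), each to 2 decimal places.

Expanding (0.507 + 0.493)^3:
P(M) = 0.507^3 = 0.130324
P(M+2) = 3 × 0.507^2 × 0.493^1 = 0.380175
P(M+4) = 3 × 0.507^1 × 0.493^2 = 0.369678
P(M+6) = 0.493^3 = 0.119823
The M+2 peak is largest (0.380175); scaling to 100 gives 34.28 : 100.00 : 97.24 : 31.52.

34.28 : 100.00 : 97.24 : 31.52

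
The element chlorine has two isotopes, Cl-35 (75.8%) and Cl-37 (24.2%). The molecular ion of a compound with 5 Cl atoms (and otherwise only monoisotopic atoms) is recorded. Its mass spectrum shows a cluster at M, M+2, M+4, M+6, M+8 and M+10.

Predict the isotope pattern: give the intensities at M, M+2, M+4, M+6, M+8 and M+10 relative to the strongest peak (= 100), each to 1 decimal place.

62.6 : 100.0 : 63.9 : 20.4 : 3.3 : 0.2

The 5 Cl atoms are independent, so intensities follow the terms of (0.758 + 0.242)^5.
P(M) = 0.758^5 = 0.250234
P(M+2) = 5 × 0.758^4 × 0.242^1 = 0.399450
P(M+4) = 10 × 0.758^3 × 0.242^2 = 0.255058
P(M+6) = 10 × 0.758^2 × 0.242^3 = 0.081430
P(M+8) = 5 × 0.758^1 × 0.242^4 = 0.012999
P(M+10) = 0.242^5 = 0.000830
The M+2 peak is largest (0.399450); scaling to 100 gives 62.6 : 100.0 : 63.9 : 20.4 : 3.3 : 0.2.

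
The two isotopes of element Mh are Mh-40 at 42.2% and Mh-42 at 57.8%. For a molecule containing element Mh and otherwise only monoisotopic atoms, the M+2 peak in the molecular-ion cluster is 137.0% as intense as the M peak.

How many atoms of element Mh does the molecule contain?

With n Mh atoms, P(M+2)/P(M) = C(n,1)·p^(n−1)q / p^n = n·q/p = n · 0.578/0.422.
n = 1.370 × 0.422/0.578 = 1.00 ≈ 1

1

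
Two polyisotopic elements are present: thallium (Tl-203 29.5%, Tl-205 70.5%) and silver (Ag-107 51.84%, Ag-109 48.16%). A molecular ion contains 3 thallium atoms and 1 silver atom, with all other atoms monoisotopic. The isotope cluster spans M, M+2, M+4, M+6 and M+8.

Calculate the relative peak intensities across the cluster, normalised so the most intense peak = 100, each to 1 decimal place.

3.4 : 27.4 : 80.5 : 100.0 : 42.9

Thallium pattern (n=3): 0.02567237 : 0.18405787 : 0.43986713 : 0.35040263
Silver pattern (n=1): 0.5184 : 0.4816
Convolve the two distributions (both contribute in 2-u steps):
  M: 0.02567237×0.5184 = 0.013309
  M+2: 0.02567237×0.4816 + 0.18405787×0.5184 = 0.107779
  M+4: 0.18405787×0.4816 + 0.43986713×0.5184 = 0.316669
  M+6: 0.43986713×0.4816 + 0.35040263×0.5184 = 0.393489
  M+8: 0.35040263×0.4816 = 0.168754
Scale to base peak (0.393489) = 100: 3.4 : 27.4 : 80.5 : 100.0 : 42.9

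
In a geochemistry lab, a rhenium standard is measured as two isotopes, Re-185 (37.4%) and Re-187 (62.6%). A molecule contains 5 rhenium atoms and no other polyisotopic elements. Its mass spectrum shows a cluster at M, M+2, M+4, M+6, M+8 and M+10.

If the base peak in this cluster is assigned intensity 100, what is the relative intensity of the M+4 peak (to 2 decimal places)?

59.74

Binomial terms of (0.374 + 0.626)^5: M 0.0073, M+2 0.0612, M+4 0.2050, M+6 0.3431, M+8 0.2872, M+10 0.0961 → M+6 is the base peak.
P(M+6) = C(5,3) × 0.374^2 × 0.626^3 = 10 × 0.139876 × 0.24531438 = 0.343136 (base)
P(M+4) = C(5,2) × 0.374^3 × 0.626^2 = 10 × 0.05231362 × 0.391876 = 0.205005
Relative intensity = 0.205005 / 0.343136 × 100 = 59.74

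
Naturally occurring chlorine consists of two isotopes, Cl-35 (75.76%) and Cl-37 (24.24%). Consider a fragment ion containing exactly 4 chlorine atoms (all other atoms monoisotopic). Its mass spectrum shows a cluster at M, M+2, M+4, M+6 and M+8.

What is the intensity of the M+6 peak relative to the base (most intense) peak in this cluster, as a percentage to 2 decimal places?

Binomial terms of (0.7576 + 0.2424)^4: M 0.3294, M+2 0.4216, M+4 0.2023, M+6 0.0432, M+8 0.0035 → M+2 is the base peak.
P(M+2) = C(4,1) × 0.7576^3 × 0.2424^1 = 4 × 0.4348304 × 0.2424 = 0.421612 (base)
P(M+6) = C(4,3) × 0.7576^1 × 0.2424^3 = 4 × 0.7576 × 0.01424288 = 0.043162
Relative intensity = 0.043162 / 0.421612 × 100 = 10.24

10.24%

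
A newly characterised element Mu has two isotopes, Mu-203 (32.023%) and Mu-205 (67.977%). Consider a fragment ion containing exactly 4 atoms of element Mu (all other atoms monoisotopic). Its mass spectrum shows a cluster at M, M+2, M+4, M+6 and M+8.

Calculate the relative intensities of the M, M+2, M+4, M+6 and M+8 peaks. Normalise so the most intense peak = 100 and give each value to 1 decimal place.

2.6 : 22.2 : 70.7 : 100.0 : 53.1

The 4 Mu atoms are independent, so intensities follow the terms of (0.32023 + 0.67977)^4.
P(M) = 0.32023^4 = 0.010516
P(M+2) = 4 × 0.32023^3 × 0.67977^1 = 0.089291
P(M+4) = 6 × 0.32023^2 × 0.67977^2 = 0.284315
P(M+6) = 4 × 0.32023^1 × 0.67977^3 = 0.402354
P(M+8) = 0.67977^4 = 0.213525
The M+6 peak is largest (0.402354); scaling to 100 gives 2.6 : 22.2 : 70.7 : 100.0 : 53.1.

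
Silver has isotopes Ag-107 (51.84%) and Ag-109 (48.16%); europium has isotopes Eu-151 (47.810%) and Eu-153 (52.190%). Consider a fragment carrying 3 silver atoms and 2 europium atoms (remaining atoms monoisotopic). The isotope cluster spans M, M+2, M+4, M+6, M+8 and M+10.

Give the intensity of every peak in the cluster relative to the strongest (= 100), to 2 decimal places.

10.14 : 50.38 : 100.00 : 99.09 : 49.02 : 9.68

Silver pattern (n=3): 0.13931407 : 0.38827347 : 0.36071085 : 0.11170161
Europium pattern (n=2): 0.22857961 : 0.49904078 : 0.27237961
Convolve the two distributions (both contribute in 2-u steps):
  M: 0.13931407×0.22857961 = 0.031844
  M+2: 0.13931407×0.49904078 + 0.38827347×0.22857961 = 0.158275
  M+4: 0.13931407×0.27237961 + 0.38827347×0.49904078 + 0.36071085×0.22857961 = 0.314162
  M+6: 0.38827347×0.27237961 + 0.36071085×0.49904078 + 0.11170161×0.22857961 = 0.311300
  M+8: 0.36071085×0.27237961 + 0.11170161×0.49904078 = 0.153994
  M+10: 0.11170161×0.27237961 = 0.030425
Scale to base peak (0.314162) = 100: 10.14 : 50.38 : 100.00 : 99.09 : 49.02 : 9.68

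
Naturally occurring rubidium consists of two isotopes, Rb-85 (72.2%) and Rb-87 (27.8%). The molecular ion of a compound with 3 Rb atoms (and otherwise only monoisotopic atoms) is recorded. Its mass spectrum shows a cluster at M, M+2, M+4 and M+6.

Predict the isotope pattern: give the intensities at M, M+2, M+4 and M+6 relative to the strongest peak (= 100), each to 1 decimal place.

The 3 Rb atoms are independent, so intensities follow the terms of (0.722 + 0.278)^3.
P(M) = 0.722^3 = 0.376367
P(M+2) = 3 × 0.722^2 × 0.278^1 = 0.434751
P(M+4) = 3 × 0.722^1 × 0.278^2 = 0.167397
P(M+6) = 0.278^3 = 0.021485
The M+2 peak is largest (0.434751); scaling to 100 gives 86.6 : 100.0 : 38.5 : 4.9.

86.6 : 100.0 : 38.5 : 4.9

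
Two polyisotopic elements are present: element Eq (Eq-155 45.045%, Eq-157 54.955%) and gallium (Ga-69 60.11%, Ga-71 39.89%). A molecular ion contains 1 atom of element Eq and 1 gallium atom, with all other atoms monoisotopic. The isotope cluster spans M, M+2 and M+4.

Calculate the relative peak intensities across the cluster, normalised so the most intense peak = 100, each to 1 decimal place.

53.1 : 100.0 : 43.0

Element Eq pattern (n=1): 0.45045 : 0.54955
Gallium pattern (n=1): 0.6011 : 0.3989
Convolve the two distributions (both contribute in 2-u steps):
  M: 0.45045×0.6011 = 0.270765
  M+2: 0.45045×0.3989 + 0.54955×0.6011 = 0.510019
  M+4: 0.54955×0.3989 = 0.219215
Scale to base peak (0.510019) = 100: 53.1 : 100.0 : 43.0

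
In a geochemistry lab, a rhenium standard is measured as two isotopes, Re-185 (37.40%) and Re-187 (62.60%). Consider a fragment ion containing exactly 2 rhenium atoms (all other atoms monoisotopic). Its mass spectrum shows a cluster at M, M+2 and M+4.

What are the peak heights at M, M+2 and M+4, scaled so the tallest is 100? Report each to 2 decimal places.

29.87 : 100.00 : 83.69

The 2 Re atoms are independent, so intensities follow the terms of (0.3740 + 0.6260)^2.
P(M) = 0.3740^2 = 0.139876
P(M+2) = 2 × 0.3740^1 × 0.6260^1 = 0.468248
P(M+4) = 0.6260^2 = 0.391876
The M+2 peak is largest (0.468248); scaling to 100 gives 29.87 : 100.00 : 83.69.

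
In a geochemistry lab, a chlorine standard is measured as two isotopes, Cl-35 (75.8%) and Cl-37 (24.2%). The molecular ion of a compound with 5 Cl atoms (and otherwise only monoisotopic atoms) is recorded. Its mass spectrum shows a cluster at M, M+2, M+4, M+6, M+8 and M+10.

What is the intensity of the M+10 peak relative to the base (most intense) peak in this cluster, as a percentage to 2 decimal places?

(0.758 + 0.242)^5 gives M 0.2502, M+2 0.3994, M+4 0.2551, M+6 0.0814, M+8 0.0130, M+10 0.0008; the largest is M+2.
P(M+2) = C(5,1) × 0.758^4 × 0.242^1 = 5 × 0.33012379 × 0.2420 = 0.399450 (base)
P(M+10) = C(5,5) × 0.758^0 × 0.242^5 = 1 × 1.0000 × 0.00083 = 0.000830
Relative intensity = 0.000830 / 0.399450 × 100 = 0.21

0.21%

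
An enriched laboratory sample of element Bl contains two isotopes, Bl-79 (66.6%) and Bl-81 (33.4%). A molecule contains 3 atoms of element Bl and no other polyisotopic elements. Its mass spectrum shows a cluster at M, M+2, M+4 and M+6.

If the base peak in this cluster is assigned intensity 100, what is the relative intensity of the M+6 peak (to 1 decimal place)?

8.4

Binomial terms of (0.666 + 0.334)^3: M 0.2954, M+2 0.4444, M+4 0.2229, M+6 0.0373 → M+2 is the base peak.
P(M+2) = C(3,1) × 0.666^2 × 0.334^1 = 3 × 0.443556 × 0.3340 = 0.444443 (base)
P(M+6) = C(3,3) × 0.666^0 × 0.334^3 = 1 × 1.0000 × 0.0372597 = 0.037260
Relative intensity = 0.037260 / 0.444443 × 100 = 8.4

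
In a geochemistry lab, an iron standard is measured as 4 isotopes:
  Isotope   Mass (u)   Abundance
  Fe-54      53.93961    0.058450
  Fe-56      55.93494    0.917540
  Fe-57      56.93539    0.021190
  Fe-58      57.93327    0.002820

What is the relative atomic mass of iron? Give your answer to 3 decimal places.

55.845 u

The abundance-weighted mean is 0.058450 × 53.93961 + 0.917540 × 55.93494 + 0.021190 × 56.93539 + 0.002820 × 57.93327
= 3.152770 + 51.322545 + 1.206461 + 0.163372 = 55.845148 u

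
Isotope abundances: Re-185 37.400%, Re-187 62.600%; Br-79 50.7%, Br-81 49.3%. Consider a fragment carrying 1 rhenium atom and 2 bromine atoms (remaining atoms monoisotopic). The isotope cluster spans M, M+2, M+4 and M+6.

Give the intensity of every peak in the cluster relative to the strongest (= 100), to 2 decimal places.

23.81 : 86.14 : 100.00 : 37.68

Rhenium pattern (n=1): 0.3740 : 0.6260
Bromine pattern (n=2): 0.257049 : 0.499902 : 0.243049
Convolve the two distributions (both contribute in 2-u steps):
  M: 0.3740×0.257049 = 0.096136
  M+2: 0.3740×0.499902 + 0.6260×0.257049 = 0.347876
  M+4: 0.3740×0.243049 + 0.6260×0.499902 = 0.403839
  M+6: 0.6260×0.243049 = 0.152149
Scale to base peak (0.403839) = 100: 23.81 : 86.14 : 100.00 : 37.68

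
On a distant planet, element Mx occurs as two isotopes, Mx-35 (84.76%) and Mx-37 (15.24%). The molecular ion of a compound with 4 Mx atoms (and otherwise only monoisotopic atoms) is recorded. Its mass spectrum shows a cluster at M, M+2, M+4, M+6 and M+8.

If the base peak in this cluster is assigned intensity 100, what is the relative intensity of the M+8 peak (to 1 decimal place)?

Binomial terms of (0.8476 + 0.1524)^4: M 0.5161, M+2 0.3712, M+4 0.1001, M+6 0.0120, M+8 0.0005 → M is the base peak.
P(M) = C(4,0) × 0.8476^4 × 0.1524^0 = 1 × 0.51613557 × 1.0000 = 0.516136 (base)
P(M+8) = C(4,4) × 0.8476^0 × 0.1524^4 = 1 × 1.0000 × 0.00053944 = 0.000539
Relative intensity = 0.000539 / 0.516136 × 100 = 0.1

0.1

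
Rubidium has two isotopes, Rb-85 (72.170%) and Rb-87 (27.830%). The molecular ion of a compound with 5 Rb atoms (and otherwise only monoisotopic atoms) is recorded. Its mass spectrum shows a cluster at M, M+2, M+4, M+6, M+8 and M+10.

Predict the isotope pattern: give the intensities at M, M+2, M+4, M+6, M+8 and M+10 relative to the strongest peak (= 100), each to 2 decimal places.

The 5 Rb atoms are independent, so intensities follow the terms of (0.72170 + 0.27830)^5.
P(M) = 0.72170^5 = 0.195787
P(M+2) = 5 × 0.72170^4 × 0.27830^1 = 0.377494
P(M+4) = 10 × 0.72170^3 × 0.27830^2 = 0.291136
P(M+6) = 10 × 0.72170^2 × 0.27830^3 = 0.112267
P(M+8) = 5 × 0.72170^1 × 0.27830^4 = 0.021646
P(M+10) = 0.27830^5 = 0.001669
The M+2 peak is largest (0.377494); scaling to 100 gives 51.86 : 100.00 : 77.12 : 29.74 : 5.73 : 0.44.

51.86 : 100.00 : 77.12 : 29.74 : 5.73 : 0.44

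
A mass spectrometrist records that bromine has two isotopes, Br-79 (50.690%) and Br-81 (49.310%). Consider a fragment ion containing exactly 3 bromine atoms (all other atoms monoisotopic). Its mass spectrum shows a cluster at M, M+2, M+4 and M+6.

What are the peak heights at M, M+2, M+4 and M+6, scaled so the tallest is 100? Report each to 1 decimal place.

34.3 : 100.0 : 97.3 : 31.5

Each Br atom is independently Br-79 (p = 0.50690) or Br-81 (q = 0.49310); the cluster is the binomial expansion (p + q)^3.
P(M) = 0.50690^3 = 0.130247
P(M+2) = 3 × 0.50690^2 × 0.49310^1 = 0.380103
P(M+4) = 3 × 0.50690^1 × 0.49310^2 = 0.369755
P(M+6) = 0.49310^3 = 0.119896
The M+2 peak is largest (0.380103); scaling to 100 gives 34.3 : 100.0 : 97.3 : 31.5.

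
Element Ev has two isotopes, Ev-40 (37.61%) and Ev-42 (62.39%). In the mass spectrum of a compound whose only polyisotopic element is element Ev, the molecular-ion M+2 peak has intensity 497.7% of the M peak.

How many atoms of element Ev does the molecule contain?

The M+2/M ratio from n Ev atoms is n · q/p = n · 0.6239/0.3761.
n = 4.977 × 0.3761/0.6239 = 3.00 ≈ 3

3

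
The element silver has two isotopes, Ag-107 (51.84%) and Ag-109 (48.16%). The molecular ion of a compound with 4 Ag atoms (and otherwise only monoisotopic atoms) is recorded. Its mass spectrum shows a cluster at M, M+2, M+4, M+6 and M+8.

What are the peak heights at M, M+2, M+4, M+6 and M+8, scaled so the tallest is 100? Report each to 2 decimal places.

19.31 : 71.76 : 100.00 : 61.93 : 14.38

Each Ag atom is independently Ag-107 (p = 0.5184) or Ag-109 (q = 0.4816); the cluster is the binomial expansion (p + q)^4.
P(M) = 0.5184^4 = 0.072220
P(M+2) = 4 × 0.5184^3 × 0.4816^1 = 0.268375
P(M+4) = 6 × 0.5184^2 × 0.4816^2 = 0.373985
P(M+6) = 4 × 0.5184^1 × 0.4816^3 = 0.231624
P(M+8) = 0.4816^4 = 0.053795
The M+4 peak is largest (0.373985); scaling to 100 gives 19.31 : 71.76 : 100.00 : 61.93 : 14.38.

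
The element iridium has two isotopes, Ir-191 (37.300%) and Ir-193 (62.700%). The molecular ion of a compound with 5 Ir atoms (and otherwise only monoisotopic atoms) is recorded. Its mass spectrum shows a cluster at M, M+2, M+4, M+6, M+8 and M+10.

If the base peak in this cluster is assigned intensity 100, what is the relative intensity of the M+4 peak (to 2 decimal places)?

(0.37300 + 0.62700)^5 gives M 0.0072, M+2 0.0607, M+4 0.2040, M+6 0.3429, M+8 0.2882, M+10 0.0969; the largest is M+6.
P(M+6) = C(5,3) × 0.37300^2 × 0.62700^3 = 10 × 0.139129 × 0.24649188 = 0.342942 (base)
P(M+4) = C(5,2) × 0.37300^3 × 0.62700^2 = 10 × 0.05189512 × 0.393129 = 0.204015
Relative intensity = 0.204015 / 0.342942 × 100 = 59.49

59.49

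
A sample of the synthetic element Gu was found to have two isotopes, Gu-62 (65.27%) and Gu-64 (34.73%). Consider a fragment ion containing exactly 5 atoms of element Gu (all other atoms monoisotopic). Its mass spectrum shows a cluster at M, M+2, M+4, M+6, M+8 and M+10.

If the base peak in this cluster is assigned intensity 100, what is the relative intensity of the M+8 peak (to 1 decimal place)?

Term probabilities: M 0.1185, M+2 0.3152, M+4 0.3354, M+6 0.1785, M+8 0.0475, M+10 0.0051. Base peak = M+4.
P(M+4) = C(5,2) × 0.6527^3 × 0.3473^2 = 10 × 0.27806149 × 0.12061729 = 0.335390 (base)
P(M+8) = C(5,4) × 0.6527^1 × 0.3473^4 = 5 × 0.6527 × 0.01454853 = 0.047479
Relative intensity = 0.047479 / 0.335390 × 100 = 14.2

14.2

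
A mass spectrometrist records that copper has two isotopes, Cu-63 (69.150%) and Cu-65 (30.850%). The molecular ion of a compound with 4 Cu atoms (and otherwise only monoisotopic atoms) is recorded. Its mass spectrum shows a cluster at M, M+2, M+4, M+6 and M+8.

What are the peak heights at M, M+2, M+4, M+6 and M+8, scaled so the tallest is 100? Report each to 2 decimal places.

The 4 Cu atoms are independent, so intensities follow the terms of (0.69150 + 0.30850)^4.
P(M) = 0.69150^4 = 0.228649
P(M+2) = 4 × 0.69150^3 × 0.30850^1 = 0.408030
P(M+4) = 6 × 0.69150^2 × 0.30850^2 = 0.273052
P(M+6) = 4 × 0.69150^1 × 0.30850^3 = 0.081212
P(M+8) = 0.30850^4 = 0.009058
The M+2 peak is largest (0.408030); scaling to 100 gives 56.04 : 100.00 : 66.92 : 19.90 : 2.22.

56.04 : 100.00 : 66.92 : 19.90 : 2.22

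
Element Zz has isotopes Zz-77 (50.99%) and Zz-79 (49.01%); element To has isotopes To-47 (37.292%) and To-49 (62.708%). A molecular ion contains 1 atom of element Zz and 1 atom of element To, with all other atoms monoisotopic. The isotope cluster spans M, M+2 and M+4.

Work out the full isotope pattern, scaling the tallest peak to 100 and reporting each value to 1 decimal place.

Element Zz pattern (n=1): 0.5099 : 0.4901
Element To pattern (n=1): 0.37292 : 0.62708
Convolve the two distributions (both contribute in 2-u steps):
  M: 0.5099×0.37292 = 0.190152
  M+2: 0.5099×0.62708 + 0.4901×0.37292 = 0.502516
  M+4: 0.4901×0.62708 = 0.307332
Scale to base peak (0.502516) = 100: 37.8 : 100.0 : 61.2

37.8 : 100.0 : 61.2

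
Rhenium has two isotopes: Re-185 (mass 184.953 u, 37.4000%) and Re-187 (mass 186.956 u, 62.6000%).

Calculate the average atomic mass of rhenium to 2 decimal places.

Weight each isotope mass by its fractional abundance: 0.374000 × 184.953 + 0.626000 × 186.956
= 69.1724 + 117.0345 = 186.2069 u

186.21 u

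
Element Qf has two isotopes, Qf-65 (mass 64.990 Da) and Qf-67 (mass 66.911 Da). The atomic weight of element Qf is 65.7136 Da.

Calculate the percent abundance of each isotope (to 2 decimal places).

With x = fraction of Qf-65 (so Qf-67 is 1 − x):
64.990·x + 66.911·(1 − x) = 65.7136
(64.990 − 66.911)·x = 65.7136 − 66.911
x = -1.1974 / -1.921 = 0.62332 → 62.33% Qf-65, 37.67% Qf-67.

Qf-65: 62.33%, Qf-67: 37.67%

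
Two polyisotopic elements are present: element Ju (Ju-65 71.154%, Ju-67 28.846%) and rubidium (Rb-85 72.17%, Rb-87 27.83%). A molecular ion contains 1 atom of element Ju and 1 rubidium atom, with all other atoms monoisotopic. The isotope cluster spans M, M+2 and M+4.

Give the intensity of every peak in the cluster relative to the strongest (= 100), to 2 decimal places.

100.00 : 79.10 : 15.63

Element Ju pattern (n=1): 0.71154 : 0.28846
Rubidium pattern (n=1): 0.7217 : 0.2783
Convolve the two distributions (both contribute in 2-u steps):
  M: 0.71154×0.7217 = 0.513518
  M+2: 0.71154×0.2783 + 0.28846×0.7217 = 0.406203
  M+4: 0.28846×0.2783 = 0.080278
Scale to base peak (0.513518) = 100: 100.00 : 79.10 : 15.63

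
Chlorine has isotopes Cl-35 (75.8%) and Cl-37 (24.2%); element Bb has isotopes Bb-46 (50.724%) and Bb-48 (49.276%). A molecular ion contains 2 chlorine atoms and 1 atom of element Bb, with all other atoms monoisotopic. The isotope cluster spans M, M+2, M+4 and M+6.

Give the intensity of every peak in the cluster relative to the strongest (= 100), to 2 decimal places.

Chlorine pattern (n=2): 0.574564 : 0.366872 : 0.058564
Element Bb pattern (n=1): 0.50724 : 0.49276
Convolve the two distributions (both contribute in 2-u steps):
  M: 0.574564×0.50724 = 0.291442
  M+2: 0.574564×0.49276 + 0.366872×0.50724 = 0.469214
  M+4: 0.366872×0.49276 + 0.058564×0.50724 = 0.210486
  M+6: 0.058564×0.49276 = 0.028858
Scale to base peak (0.469214) = 100: 62.11 : 100.00 : 44.86 : 6.15

62.11 : 100.00 : 44.86 : 6.15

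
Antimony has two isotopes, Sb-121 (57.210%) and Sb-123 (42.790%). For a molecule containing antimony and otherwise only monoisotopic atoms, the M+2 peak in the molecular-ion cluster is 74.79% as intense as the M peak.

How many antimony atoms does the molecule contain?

1

With n Sb atoms, P(M+2)/P(M) = C(n,1)·p^(n−1)q / p^n = n·q/p = n · 0.42790/0.57210.
n = 0.7479 × 0.57210/0.42790 = 1.00 ≈ 1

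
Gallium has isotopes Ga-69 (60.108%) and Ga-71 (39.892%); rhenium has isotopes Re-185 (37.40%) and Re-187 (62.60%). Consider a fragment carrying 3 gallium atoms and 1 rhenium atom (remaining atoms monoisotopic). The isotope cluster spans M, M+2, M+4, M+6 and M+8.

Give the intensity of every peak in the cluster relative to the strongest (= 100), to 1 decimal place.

Gallium pattern (n=3): 0.2171685 : 0.432386 : 0.2869625 : 0.063483
Rhenium pattern (n=1): 0.3740 : 0.6260
Convolve the two distributions (both contribute in 2-u steps):
  M: 0.2171685×0.3740 = 0.081221
  M+2: 0.2171685×0.6260 + 0.432386×0.3740 = 0.297660
  M+4: 0.432386×0.6260 + 0.2869625×0.3740 = 0.377998
  M+6: 0.2869625×0.6260 + 0.063483×0.3740 = 0.203381
  M+8: 0.063483×0.6260 = 0.039740
Scale to base peak (0.377998) = 100: 21.5 : 78.7 : 100.0 : 53.8 : 10.5

21.5 : 78.7 : 100.0 : 53.8 : 10.5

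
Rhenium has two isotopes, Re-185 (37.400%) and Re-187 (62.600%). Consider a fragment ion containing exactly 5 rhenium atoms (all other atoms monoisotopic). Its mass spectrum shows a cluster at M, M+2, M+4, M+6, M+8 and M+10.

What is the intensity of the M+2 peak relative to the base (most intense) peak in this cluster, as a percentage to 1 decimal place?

17.8%

(0.37400 + 0.62600)^5 gives M 0.0073, M+2 0.0612, M+4 0.2050, M+6 0.3431, M+8 0.2872, M+10 0.0961; the largest is M+6.
P(M+6) = C(5,3) × 0.37400^2 × 0.62600^3 = 10 × 0.139876 × 0.24531438 = 0.343136 (base)
P(M+2) = C(5,1) × 0.37400^4 × 0.62600^1 = 5 × 0.0195653 × 0.6260 = 0.061239
Relative intensity = 0.061239 / 0.343136 × 100 = 17.8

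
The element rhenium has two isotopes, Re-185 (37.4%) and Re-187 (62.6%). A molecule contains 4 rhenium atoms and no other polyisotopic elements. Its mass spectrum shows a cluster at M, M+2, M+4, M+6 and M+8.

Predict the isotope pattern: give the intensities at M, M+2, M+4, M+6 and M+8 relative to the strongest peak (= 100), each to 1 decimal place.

The 4 Re atoms are independent, so intensities follow the terms of (0.374 + 0.626)^4.
P(M) = 0.374^4 = 0.019565
P(M+2) = 4 × 0.374^3 × 0.626^1 = 0.130993
P(M+4) = 6 × 0.374^2 × 0.626^2 = 0.328884
P(M+6) = 4 × 0.374^1 × 0.626^3 = 0.366990
P(M+8) = 0.626^4 = 0.153567
The M+6 peak is largest (0.366990); scaling to 100 gives 5.3 : 35.7 : 89.6 : 100.0 : 41.8.

5.3 : 35.7 : 89.6 : 100.0 : 41.8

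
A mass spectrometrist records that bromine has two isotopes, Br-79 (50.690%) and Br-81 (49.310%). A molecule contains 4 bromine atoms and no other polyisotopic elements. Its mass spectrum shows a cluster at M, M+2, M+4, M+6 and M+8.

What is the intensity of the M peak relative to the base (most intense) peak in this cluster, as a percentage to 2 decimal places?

Binomial terms of (0.50690 + 0.49310)^4: M 0.0660, M+2 0.2569, M+4 0.3749, M+6 0.2431, M+8 0.0591 → M+4 is the base peak.
P(M+4) = C(4,2) × 0.50690^2 × 0.49310^2 = 6 × 0.25694761 × 0.24314761 = 0.374857 (base)
P(M) = C(4,0) × 0.50690^4 × 0.49310^0 = 1 × 0.06602207 × 1.0000 = 0.066022
Relative intensity = 0.066022 / 0.374857 × 100 = 17.61

17.61%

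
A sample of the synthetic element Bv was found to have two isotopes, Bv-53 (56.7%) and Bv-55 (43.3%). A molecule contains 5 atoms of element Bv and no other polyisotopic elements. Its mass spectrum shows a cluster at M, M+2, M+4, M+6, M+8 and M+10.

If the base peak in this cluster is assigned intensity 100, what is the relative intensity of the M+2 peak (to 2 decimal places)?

65.47

Term probabilities: M 0.0586, M+2 0.2238, M+4 0.3418, M+6 0.2610, M+8 0.0997, M+10 0.0152. Base peak = M+4.
P(M+4) = C(5,2) × 0.567^3 × 0.433^2 = 10 × 0.18228426 × 0.187489 = 0.341763 (base)
P(M+2) = C(5,1) × 0.567^4 × 0.433^1 = 5 × 0.10335518 × 0.4330 = 0.223764
Relative intensity = 0.223764 / 0.341763 × 100 = 65.47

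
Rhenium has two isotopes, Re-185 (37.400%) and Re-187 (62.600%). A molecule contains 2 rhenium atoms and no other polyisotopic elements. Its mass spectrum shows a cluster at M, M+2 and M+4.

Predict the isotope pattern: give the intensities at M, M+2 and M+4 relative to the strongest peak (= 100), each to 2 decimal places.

29.87 : 100.00 : 83.69

The 2 Re atoms are independent, so intensities follow the terms of (0.37400 + 0.62600)^2.
P(M) = 0.37400^2 = 0.139876
P(M+2) = 2 × 0.37400^1 × 0.62600^1 = 0.468248
P(M+4) = 0.62600^2 = 0.391876
The M+2 peak is largest (0.468248); scaling to 100 gives 29.87 : 100.00 : 83.69.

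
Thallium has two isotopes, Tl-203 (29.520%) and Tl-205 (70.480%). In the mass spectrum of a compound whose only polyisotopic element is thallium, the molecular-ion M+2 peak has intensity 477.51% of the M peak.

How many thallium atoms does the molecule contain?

For n independent Tl atoms, I(M+2)/I(M) = n · (abundance Tl-205) / (abundance Tl-203) = n · 0.70480/0.29520.
n = 4.7751 × 0.29520/0.70480 = 2.00 ≈ 2

2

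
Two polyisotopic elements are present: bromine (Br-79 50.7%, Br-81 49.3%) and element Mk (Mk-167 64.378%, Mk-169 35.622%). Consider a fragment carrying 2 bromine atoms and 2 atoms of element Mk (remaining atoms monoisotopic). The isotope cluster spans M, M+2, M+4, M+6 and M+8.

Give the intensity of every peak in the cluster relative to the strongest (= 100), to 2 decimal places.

Bromine pattern (n=2): 0.257049 : 0.499902 : 0.243049
Element Mk pattern (n=2): 0.41445269 : 0.45865462 : 0.12689269
Convolve the two distributions (both contribute in 2-u steps):
  M: 0.257049×0.41445269 = 0.106535
  M+2: 0.257049×0.45865462 + 0.499902×0.41445269 = 0.325082
  M+4: 0.257049×0.12689269 + 0.499902×0.45865462 + 0.243049×0.41445269 = 0.362632
  M+6: 0.499902×0.12689269 + 0.243049×0.45865462 = 0.174909
  M+8: 0.243049×0.12689269 = 0.030841
Scale to base peak (0.362632) = 100: 29.38 : 89.65 : 100.00 : 48.23 : 8.50

29.38 : 89.65 : 100.00 : 48.23 : 8.50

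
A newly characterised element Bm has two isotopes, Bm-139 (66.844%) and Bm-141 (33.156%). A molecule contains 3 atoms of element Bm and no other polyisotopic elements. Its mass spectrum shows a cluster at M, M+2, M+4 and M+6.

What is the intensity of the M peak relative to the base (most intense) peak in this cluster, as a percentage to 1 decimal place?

67.2%

Binomial terms of (0.66844 + 0.33156)^3: M 0.2987, M+2 0.4444, M+4 0.2204, M+6 0.0364 → M+2 is the base peak.
P(M+2) = C(3,1) × 0.66844^2 × 0.33156^1 = 3 × 0.44681203 × 0.33156 = 0.444435 (base)
P(M) = C(3,0) × 0.66844^3 × 0.33156^0 = 1 × 0.29866704 × 1.0000 = 0.298667
Relative intensity = 0.298667 / 0.444435 × 100 = 67.2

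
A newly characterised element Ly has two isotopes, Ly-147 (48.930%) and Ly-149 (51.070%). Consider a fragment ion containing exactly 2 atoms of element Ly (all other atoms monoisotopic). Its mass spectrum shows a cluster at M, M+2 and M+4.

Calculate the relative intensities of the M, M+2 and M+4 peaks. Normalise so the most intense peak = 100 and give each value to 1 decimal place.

47.9 : 100.0 : 52.2

The 2 Ly atoms are independent, so intensities follow the terms of (0.48930 + 0.51070)^2.
P(M) = 0.48930^2 = 0.239414
P(M+2) = 2 × 0.48930^1 × 0.51070^1 = 0.499771
P(M+4) = 0.51070^2 = 0.260814
The M+2 peak is largest (0.499771); scaling to 100 gives 47.9 : 100.0 : 52.2.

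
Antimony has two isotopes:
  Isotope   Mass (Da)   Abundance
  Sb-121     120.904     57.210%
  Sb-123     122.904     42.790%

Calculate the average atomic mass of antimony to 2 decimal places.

121.76 Da

Average mass = Σ (abundance × isotope mass) = 0.57210 × 120.904 + 0.42790 × 122.904
= 69.1692 + 52.5906 = 121.7598 Da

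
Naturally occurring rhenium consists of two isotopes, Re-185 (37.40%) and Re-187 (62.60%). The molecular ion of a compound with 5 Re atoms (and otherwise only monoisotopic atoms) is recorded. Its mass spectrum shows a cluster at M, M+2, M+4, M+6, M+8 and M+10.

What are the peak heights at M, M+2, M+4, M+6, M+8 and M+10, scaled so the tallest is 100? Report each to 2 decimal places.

2.13 : 17.85 : 59.74 : 100.00 : 83.69 : 28.02

Each Re atom is independently Re-185 (p = 0.3740) or Re-187 (q = 0.6260); the cluster is the binomial expansion (p + q)^5.
P(M) = 0.3740^5 = 0.007317
P(M+2) = 5 × 0.3740^4 × 0.6260^1 = 0.061239
P(M+4) = 10 × 0.3740^3 × 0.6260^2 = 0.205005
P(M+6) = 10 × 0.3740^2 × 0.6260^3 = 0.343136
P(M+8) = 5 × 0.3740^1 × 0.6260^4 = 0.287170
P(M+10) = 0.6260^5 = 0.096133
The M+6 peak is largest (0.343136); scaling to 100 gives 2.13 : 17.85 : 59.74 : 100.00 : 83.69 : 28.02.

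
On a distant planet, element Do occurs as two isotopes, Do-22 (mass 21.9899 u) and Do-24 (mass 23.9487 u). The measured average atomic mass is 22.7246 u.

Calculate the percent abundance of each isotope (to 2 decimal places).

Do-22: 62.49%, Do-24: 37.51%

Let x be the fractional abundance of Do-22; then Do-24 has abundance 1 − x.
21.9899·x + 23.9487·(1 − x) = 22.7246
(21.9899 − 23.9487)·x = 22.7246 − 23.9487
x = -1.2241 / -1.9588 = 0.62492 → 62.49% Do-22, 37.51% Do-24.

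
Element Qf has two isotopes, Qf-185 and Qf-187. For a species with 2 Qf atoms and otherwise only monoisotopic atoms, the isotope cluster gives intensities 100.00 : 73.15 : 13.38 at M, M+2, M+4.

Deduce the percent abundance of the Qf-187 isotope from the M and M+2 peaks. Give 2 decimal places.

Write p for the Qf-185 fraction. I(M+2)/I(M) = [C(2,1)·p^1·(1−p)] / p^2 = 2·(1−p)/p = 73.15/100.00 = 0.7315
(1−p)/p = 0.7315/2 = 0.3658  ⇒  p = 1/(1 + 0.3658) = 0.7322
Qf-185: 73.22%, Qf-187: 26.78%.

26.78%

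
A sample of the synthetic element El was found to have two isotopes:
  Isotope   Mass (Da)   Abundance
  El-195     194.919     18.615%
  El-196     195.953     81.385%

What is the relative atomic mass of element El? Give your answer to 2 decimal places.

195.76 Da

The abundance-weighted mean is 0.18615 × 194.919 + 0.81385 × 195.953
= 36.2842 + 159.4763 = 195.7605 Da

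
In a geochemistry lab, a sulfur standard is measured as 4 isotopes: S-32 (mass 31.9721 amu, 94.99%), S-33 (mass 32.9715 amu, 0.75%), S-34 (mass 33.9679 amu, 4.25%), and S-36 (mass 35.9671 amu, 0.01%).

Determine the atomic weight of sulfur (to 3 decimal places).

32.065 amu

The abundance-weighted mean is 0.9499 × 31.9721 + 0.0075 × 32.9715 + 0.0425 × 33.9679 + 0.0001 × 35.9671
= 30.37030 + 0.24729 + 1.44364 + 0.00360 = 32.06483 amu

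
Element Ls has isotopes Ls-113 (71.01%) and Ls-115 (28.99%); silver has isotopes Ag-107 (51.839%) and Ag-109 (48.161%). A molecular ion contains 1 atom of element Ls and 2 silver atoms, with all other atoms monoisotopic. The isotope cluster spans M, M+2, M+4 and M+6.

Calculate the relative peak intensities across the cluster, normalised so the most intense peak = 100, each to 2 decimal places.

44.12 : 100.00 : 71.56 : 15.55

Element Ls pattern (n=1): 0.7101 : 0.2899
Silver pattern (n=2): 0.26872819 : 0.49932362 : 0.23194819
Convolve the two distributions (both contribute in 2-u steps):
  M: 0.7101×0.26872819 = 0.190824
  M+2: 0.7101×0.49932362 + 0.2899×0.26872819 = 0.432474
  M+4: 0.7101×0.23194819 + 0.2899×0.49932362 = 0.309460
  M+6: 0.2899×0.23194819 = 0.067242
Scale to base peak (0.432474) = 100: 44.12 : 100.00 : 71.56 : 15.55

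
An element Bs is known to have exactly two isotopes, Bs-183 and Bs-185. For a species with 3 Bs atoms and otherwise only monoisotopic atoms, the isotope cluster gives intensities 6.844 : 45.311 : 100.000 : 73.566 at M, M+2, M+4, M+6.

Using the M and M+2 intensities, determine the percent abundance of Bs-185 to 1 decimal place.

Write p for the Bs-183 fraction. I(M+2)/I(M) = [C(3,1)·p^2·(1−p)] / p^3 = 3·(1−p)/p = 45.311/6.844 = 6.6205
(1−p)/p = 6.6205/3 = 2.2068  ⇒  p = 1/(1 + 2.2068) = 0.3118
Bs-183: 31.2%, Bs-185: 68.8%.

68.8%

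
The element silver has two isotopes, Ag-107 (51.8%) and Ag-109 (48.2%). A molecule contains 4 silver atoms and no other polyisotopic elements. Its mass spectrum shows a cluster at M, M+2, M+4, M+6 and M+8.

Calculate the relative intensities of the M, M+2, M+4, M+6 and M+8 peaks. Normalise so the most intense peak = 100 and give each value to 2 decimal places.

The 4 Ag atoms are independent, so intensities follow the terms of (0.518 + 0.482)^4.
P(M) = 0.518^4 = 0.071998
P(M+2) = 4 × 0.518^3 × 0.482^1 = 0.267976
P(M+4) = 6 × 0.518^2 × 0.482^2 = 0.374029
P(M+6) = 4 × 0.518^1 × 0.482^3 = 0.232023
P(M+8) = 0.482^4 = 0.053974
The M+4 peak is largest (0.374029); scaling to 100 gives 19.25 : 71.65 : 100.00 : 62.03 : 14.43.

19.25 : 71.65 : 100.00 : 62.03 : 14.43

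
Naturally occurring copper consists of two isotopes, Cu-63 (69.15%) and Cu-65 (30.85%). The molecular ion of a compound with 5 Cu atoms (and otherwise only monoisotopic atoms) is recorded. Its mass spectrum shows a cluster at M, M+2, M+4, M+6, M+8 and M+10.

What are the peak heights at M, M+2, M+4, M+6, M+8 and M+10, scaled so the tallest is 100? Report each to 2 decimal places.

44.83 : 100.00 : 89.23 : 39.81 : 8.88 : 0.79

Each Cu atom is independently Cu-63 (p = 0.6915) or Cu-65 (q = 0.3085); the cluster is the binomial expansion (p + q)^5.
P(M) = 0.6915^5 = 0.158111
P(M+2) = 5 × 0.6915^4 × 0.3085^1 = 0.352691
P(M+4) = 10 × 0.6915^3 × 0.3085^2 = 0.314693
P(M+6) = 10 × 0.6915^2 × 0.3085^3 = 0.140394
P(M+8) = 5 × 0.6915^1 × 0.3085^4 = 0.031317
P(M+10) = 0.3085^5 = 0.002794
The M+2 peak is largest (0.352691); scaling to 100 gives 44.83 : 100.00 : 89.23 : 39.81 : 8.88 : 0.79.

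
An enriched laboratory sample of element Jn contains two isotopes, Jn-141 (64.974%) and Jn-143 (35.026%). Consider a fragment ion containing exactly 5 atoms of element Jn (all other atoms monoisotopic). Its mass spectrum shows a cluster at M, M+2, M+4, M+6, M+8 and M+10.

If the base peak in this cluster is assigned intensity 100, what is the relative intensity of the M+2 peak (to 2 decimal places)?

Term probabilities: M 0.1158, M+2 0.3121, M+4 0.3365, M+6 0.1814, M+8 0.0489, M+10 0.0053. Base peak = M+4.
P(M+4) = C(5,2) × 0.64974^3 × 0.35026^2 = 10 × 0.27429558 × 0.12268207 = 0.336511 (base)
P(M+2) = C(5,1) × 0.64974^4 × 0.35026^1 = 5 × 0.17822081 × 0.35026 = 0.312118
Relative intensity = 0.312118 / 0.336511 × 100 = 92.75

92.75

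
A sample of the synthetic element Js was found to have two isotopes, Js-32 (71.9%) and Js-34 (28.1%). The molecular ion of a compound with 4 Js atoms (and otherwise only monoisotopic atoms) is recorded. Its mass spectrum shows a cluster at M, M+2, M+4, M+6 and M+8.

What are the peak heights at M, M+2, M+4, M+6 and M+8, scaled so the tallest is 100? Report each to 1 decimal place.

Each Js atom is independently Js-32 (p = 0.719) or Js-34 (q = 0.281); the cluster is the binomial expansion (p + q)^4.
P(M) = 0.719^4 = 0.267249
P(M+2) = 4 × 0.719^3 × 0.281^1 = 0.417785
P(M+4) = 6 × 0.719^2 × 0.281^2 = 0.244919
P(M+6) = 4 × 0.719^1 × 0.281^3 = 0.063813
P(M+8) = 0.281^4 = 0.006235
The M+2 peak is largest (0.417785); scaling to 100 gives 64.0 : 100.0 : 58.6 : 15.3 : 1.5.

64.0 : 100.0 : 58.6 : 15.3 : 1.5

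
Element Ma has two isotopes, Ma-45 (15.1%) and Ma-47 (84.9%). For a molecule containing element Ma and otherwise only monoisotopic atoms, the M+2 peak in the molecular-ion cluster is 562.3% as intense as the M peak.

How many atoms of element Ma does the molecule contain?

The M+2/M ratio from n Ma atoms is n · q/p = n · 0.849/0.151.
n = 5.623 × 0.151/0.849 = 1.00 ≈ 1

1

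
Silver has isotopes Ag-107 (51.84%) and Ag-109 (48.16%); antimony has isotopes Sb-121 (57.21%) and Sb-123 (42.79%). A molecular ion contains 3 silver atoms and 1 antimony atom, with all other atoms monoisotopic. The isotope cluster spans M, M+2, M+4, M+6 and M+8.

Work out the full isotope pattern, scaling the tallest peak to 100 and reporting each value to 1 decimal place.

Silver pattern (n=3): 0.13931407 : 0.38827347 : 0.36071085 : 0.11170161
Antimony pattern (n=1): 0.5721 : 0.4279
Convolve the two distributions (both contribute in 2-u steps):
  M: 0.13931407×0.5721 = 0.079702
  M+2: 0.13931407×0.4279 + 0.38827347×0.5721 = 0.281744
  M+4: 0.38827347×0.4279 + 0.36071085×0.5721 = 0.372505
  M+6: 0.36071085×0.4279 + 0.11170161×0.5721 = 0.218253
  M+8: 0.11170161×0.4279 = 0.047797
Scale to base peak (0.372505) = 100: 21.4 : 75.6 : 100.0 : 58.6 : 12.8

21.4 : 75.6 : 100.0 : 58.6 : 12.8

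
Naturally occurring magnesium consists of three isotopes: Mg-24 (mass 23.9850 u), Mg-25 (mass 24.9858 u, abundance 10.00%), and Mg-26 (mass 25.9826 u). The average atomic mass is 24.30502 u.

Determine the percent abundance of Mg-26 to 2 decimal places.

11.01%

Let x and y be the fractions of Mg-24 and Mg-26. Then x + y = 1 − 0.1000 = 0.9000 and 23.9850x + 25.9826y = 24.30502 − 0.1000×24.9858 = 21.80644.
Substituting: 23.9850x + 25.9826(0.9000 − x) = 21.80644
(23.9850 − 25.9826)x = -1.5779  ⇒  x = 0.78990, y = 0.11010
Mg-24: 78.99%, Mg-26: 11.01%.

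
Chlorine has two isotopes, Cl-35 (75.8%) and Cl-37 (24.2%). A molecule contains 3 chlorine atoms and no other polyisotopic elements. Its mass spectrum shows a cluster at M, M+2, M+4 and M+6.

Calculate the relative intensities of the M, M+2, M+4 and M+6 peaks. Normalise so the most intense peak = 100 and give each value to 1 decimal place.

100.0 : 95.8 : 30.6 : 3.3

The 3 Cl atoms are independent, so intensities follow the terms of (0.758 + 0.242)^3.
P(M) = 0.758^3 = 0.435520
P(M+2) = 3 × 0.758^2 × 0.242^1 = 0.417133
P(M+4) = 3 × 0.758^1 × 0.242^2 = 0.133175
P(M+6) = 0.242^3 = 0.014172
The M peak is largest (0.435520); scaling to 100 gives 100.0 : 95.8 : 30.6 : 3.3.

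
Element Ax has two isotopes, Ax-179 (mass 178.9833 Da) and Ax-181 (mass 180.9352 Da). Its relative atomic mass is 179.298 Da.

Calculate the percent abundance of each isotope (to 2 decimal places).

Let x be the fractional abundance of Ax-179; then Ax-181 has abundance 1 − x.
178.9833·x + 180.9352·(1 − x) = 179.298
(178.9833 − 180.9352)·x = 179.298 − 180.9352
x = -1.6372 / -1.9519 = 0.83877 → 83.88% Ax-179, 16.12% Ax-181.

Ax-179: 83.88%, Ax-181: 16.12%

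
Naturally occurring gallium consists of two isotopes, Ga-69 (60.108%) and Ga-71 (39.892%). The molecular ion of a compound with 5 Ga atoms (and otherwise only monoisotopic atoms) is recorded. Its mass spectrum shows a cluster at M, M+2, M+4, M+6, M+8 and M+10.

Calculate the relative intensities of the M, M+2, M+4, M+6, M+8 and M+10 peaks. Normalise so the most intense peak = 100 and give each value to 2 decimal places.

22.70 : 75.34 : 100.00 : 66.37 : 22.02 : 2.92

Each Ga atom is independently Ga-69 (p = 0.60108) or Ga-71 (q = 0.39892); the cluster is the binomial expansion (p + q)^5.
P(M) = 0.60108^5 = 0.078462
P(M+2) = 5 × 0.60108^4 × 0.39892^1 = 0.260366
P(M+4) = 10 × 0.60108^3 × 0.39892^2 = 0.345596
P(M+6) = 10 × 0.60108^2 × 0.39892^3 = 0.229362
P(M+8) = 5 × 0.60108^1 × 0.39892^4 = 0.076111
P(M+10) = 0.39892^5 = 0.010103
The M+4 peak is largest (0.345596); scaling to 100 gives 22.70 : 75.34 : 100.00 : 66.37 : 22.02 : 2.92.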